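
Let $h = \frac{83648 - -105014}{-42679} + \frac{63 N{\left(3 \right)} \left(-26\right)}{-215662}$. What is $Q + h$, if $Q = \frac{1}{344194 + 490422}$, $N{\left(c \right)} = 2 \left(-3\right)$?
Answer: $- \frac{17154139084457199}{3841002359123384} \approx -4.4661$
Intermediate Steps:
$N{\left(c \right)} = -6$
$Q = \frac{1}{834616} \approx 1.1982 \cdot 10^{-6}$
$h = - \frac{20553336728}{4602119249}$ ($h = \frac{83648 - -105014}{-42679} + \frac{63 \left(-6\right) \left(-26\right)}{-215662} = \left(83648 + 105014\right) \left(- \frac{1}{42679}\right) + \left(-378\right) \left(-26\right) \left(- \frac{1}{215662}\right) = 188662 \left(- \frac{1}{42679}\right) + 9828 \left(- \frac{1}{215662}\right) = - \frac{188662}{42679} - \frac{4914}{107831} = - \frac{20553336728}{4602119249} \approx -4.4661$)
$Q + h = \frac{1}{834616} - \frac{20553336728}{4602119249} = - \frac{17154139084457199}{3841002359123384}$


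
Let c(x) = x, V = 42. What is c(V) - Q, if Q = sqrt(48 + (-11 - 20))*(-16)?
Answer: 42 + 16*sqrt(17) ≈ 107.97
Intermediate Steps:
Q = -16*sqrt(17) (Q = sqrt(48 - 31)*(-16) = sqrt(17)*(-16) = -16*sqrt(17) ≈ -65.970)
c(V) - Q = 42 - (-16)*sqrt(17) = 42 + 16*sqrt(17)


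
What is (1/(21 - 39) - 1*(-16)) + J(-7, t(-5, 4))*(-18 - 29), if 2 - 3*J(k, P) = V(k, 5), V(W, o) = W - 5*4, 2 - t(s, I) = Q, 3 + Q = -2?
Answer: -7891/18 ≈ -438.39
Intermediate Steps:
Q = -5 (Q = -3 - 2 = -5)
t(s, I) = 7 (t(s, I) = 2 - 1*(-5) = 2 + 5 = 7)
V(W, o) = -20 + W (V(W, o) = W - 20 = -20 + W)
J(k, P) = 22/3 - k/3 (J(k, P) = ⅔ - (-20 + k)/3 = ⅔ + (20/3 - k/3) = 22/3 - k/3)
(1/(21 - 39) - 1*(-16)) + J(-7, t(-5, 4))*(-18 - 29) = (1/(21 - 39) - 1*(-16)) + (22/3 - ⅓*(-7))*(-18 - 29) = (1/(-18) + 16) + (22/3 + 7/3)*(-47) = (-1/18 + 16) + (29/3)*(-47) = 287/18 - 1363/3 = -7891/18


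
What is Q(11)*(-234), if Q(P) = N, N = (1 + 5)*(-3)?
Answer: 4212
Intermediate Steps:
N = -18 (N = 6*(-3) = -18)
Q(P) = -18
Q(11)*(-234) = -18*(-234) = 4212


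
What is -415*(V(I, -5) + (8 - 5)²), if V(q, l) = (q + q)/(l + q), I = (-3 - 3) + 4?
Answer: -27805/7 ≈ -3972.1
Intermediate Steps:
I = -2 (I = -6 + 4 = -2)
V(q, l) = 2*q/(l + q) (V(q, l) = (2*q)/(l + q) = 2*q/(l + q))
-415*(V(I, -5) + (8 - 5)²) = -415*(2*(-2)/(-5 - 2) + (8 - 5)²) = -415*(2*(-2)/(-7) + 3²) = -415*(2*(-2)*(-⅐) + 9) = -415*(4/7 + 9) = -415*67/7 = -27805/7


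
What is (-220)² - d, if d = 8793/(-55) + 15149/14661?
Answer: 39155662978/806355 ≈ 48559.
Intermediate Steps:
d = -128080978/806355 (d = 8793*(-1/55) + 15149*(1/14661) = -8793/55 + 15149/14661 = -128080978/806355 ≈ -158.84)
(-220)² - d = (-220)² - 1*(-128080978/806355) = 48400 + 128080978/806355 = 39155662978/806355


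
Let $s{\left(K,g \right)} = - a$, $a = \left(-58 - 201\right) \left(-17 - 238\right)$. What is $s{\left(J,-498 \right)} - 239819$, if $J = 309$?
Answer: $-305864$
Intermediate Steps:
$a = 66045$ ($a = \left(-259\right) \left(-255\right) = 66045$)
$s{\left(K,g \right)} = -66045$ ($s{\left(K,g \right)} = \left(-1\right) 66045 = -66045$)
$s{\left(J,-498 \right)} - 239819 = -66045 - 239819 = -305864$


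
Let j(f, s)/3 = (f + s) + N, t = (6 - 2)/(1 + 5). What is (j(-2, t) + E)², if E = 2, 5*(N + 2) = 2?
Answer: 1156/25 ≈ 46.240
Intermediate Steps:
N = -8/5 (N = -2 + (⅕)*2 = -2 + ⅖ = -8/5 ≈ -1.6000)
t = ⅔ (t = 4/6 = 4*(⅙) = ⅔ ≈ 0.66667)
j(f, s) = -24/5 + 3*f + 3*s (j(f, s) = 3*((f + s) - 8/5) = 3*(-8/5 + f + s) = -24/5 + 3*f + 3*s)
(j(-2, t) + E)² = ((-24/5 + 3*(-2) + 3*(⅔)) + 2)² = ((-24/5 - 6 + 2) + 2)² = (-44/5 + 2)² = (-34/5)² = 1156/25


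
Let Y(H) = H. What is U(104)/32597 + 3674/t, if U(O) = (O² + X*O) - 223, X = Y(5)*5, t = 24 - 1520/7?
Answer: -410246355/22035572 ≈ -18.617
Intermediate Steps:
t = -1352/7 (t = 24 - 1520/7 = -1352/7 ≈ -193.14)
X = 25 (X = 5*5 = 25)
U(O) = -223 + O² + 25*O (U(O) = (O² + 25*O) - 223 = -223 + O² + 25*O)
U(104)/32597 + 3674/t = (-223 + 104² + 25*104)/32597 + 3674/(-1352/7) = (-223 + 10816 + 2600)*(1/32597) + 3674*(-7/1352) = 13193*(1/32597) - 12859/676 = 13193/32597 - 12859/676 = -410246355/22035572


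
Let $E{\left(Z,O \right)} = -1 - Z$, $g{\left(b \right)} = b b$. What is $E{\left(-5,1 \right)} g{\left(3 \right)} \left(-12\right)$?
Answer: $-432$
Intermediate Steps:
$g{\left(b \right)} = b^{2}$
$E{\left(-5,1 \right)} g{\left(3 \right)} \left(-12\right) = \left(-1 - -5\right) 3^{2} \left(-12\right) = \left(-1 + 5\right) 9 \left(-12\right) = 4 \cdot 9 \left(-12\right) = 36 \left(-12\right) = -432$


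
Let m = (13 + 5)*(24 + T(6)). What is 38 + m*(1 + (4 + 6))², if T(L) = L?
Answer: 65378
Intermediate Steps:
m = 540 (m = (13 + 5)*(24 + 6) = 18*30 = 540)
38 + m*(1 + (4 + 6))² = 38 + 540*(1 + (4 + 6))² = 38 + 540*(1 + 10)² = 38 + 540*11² = 38 + 540*121 = 38 + 65340 = 65378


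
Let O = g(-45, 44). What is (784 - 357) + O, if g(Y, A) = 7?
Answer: 434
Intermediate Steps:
O = 7
(784 - 357) + O = (784 - 357) + 7 = 427 + 7 = 434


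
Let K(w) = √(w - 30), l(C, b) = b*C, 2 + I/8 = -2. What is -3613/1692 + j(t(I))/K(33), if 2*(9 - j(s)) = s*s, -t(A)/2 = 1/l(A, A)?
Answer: -3613/1692 + 4718591*√3/1572864 ≈ 3.0608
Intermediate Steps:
I = -32 (I = -16 + 8*(-2) = -16 - 16 = -32)
l(C, b) = C*b
t(A) = -2/A²
K(w) = √(-30 + w)
j(s) = 9 - s²/2 (j(s) = 9 - s*s/2 = 9 - s²/2)
-3613/1692 + j(t(I))/K(33) = -3613/1692 + (9 - (-2/(-32)²)²/2)/(√(-30 + 33)) = -3613*1/1692 + (9 - (-2*1/1024)²/2)/(√3) = -3613/1692 + (9 - (-1/512)²/2)*(√3/3) = -3613/1692 + (9 - ½*1/262144)*(√3/3) = -3613/1692 + (9 - 1/524288)*(√3/3) = -3613/1692 + 4718591*(√3/3)/524288 = -3613/1692 + 4718591*√3/1572864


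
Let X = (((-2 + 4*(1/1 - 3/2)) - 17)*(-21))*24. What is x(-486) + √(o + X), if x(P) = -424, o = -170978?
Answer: -424 + I*√160394 ≈ -424.0 + 400.49*I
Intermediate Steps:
X = 10584 (X = (((-2 + 4*(1*1 - 3*½)) - 17)*(-21))*24 = (((-2 + 4*(1 - 3/2)) - 17)*(-21))*24 = (((-2 + 4*(-½)) - 17)*(-21))*24 = (((-2 - 2) - 17)*(-21))*24 = ((-4 - 17)*(-21))*24 = -21*(-21)*24 = 441*24 = 10584)
x(-486) + √(o + X) = -424 + √(-170978 + 10584) = -424 + √(-160394) = -424 + I*√160394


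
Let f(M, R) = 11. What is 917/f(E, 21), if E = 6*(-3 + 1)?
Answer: 917/11 ≈ 83.364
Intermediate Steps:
E = -12 (E = 6*(-2) = -12)
917/f(E, 21) = 917/11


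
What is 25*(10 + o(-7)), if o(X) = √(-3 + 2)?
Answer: 250 + 25*I ≈ 250.0 + 25.0*I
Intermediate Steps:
o(X) = I (o(X) = √(-1) = I)
25*(10 + o(-7)) = 25*(10 + I) = 250 + 25*I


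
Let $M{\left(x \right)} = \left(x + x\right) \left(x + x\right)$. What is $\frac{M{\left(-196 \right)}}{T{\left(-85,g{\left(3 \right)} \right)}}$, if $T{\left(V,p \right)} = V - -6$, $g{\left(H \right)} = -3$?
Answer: $- \frac{153664}{79} \approx -1945.1$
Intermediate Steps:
$M{\left(x \right)} = 4 x^{2}$ ($M{\left(x \right)} = 2 x 2 x = 4 x^{2}$)
$T{\left(V,p \right)} = 6 + V$ ($T{\left(V,p \right)} = V + 6 = 6 + V$)
$\frac{M{\left(-196 \right)}}{T{\left(-85,g{\left(3 \right)} \right)}} = \frac{4 \left(-196\right)^{2}}{6 - 85} = \frac{4 \cdot 38416}{-79} = 153664 \left(- \frac{1}{79}\right) = - \frac{153664}{79}$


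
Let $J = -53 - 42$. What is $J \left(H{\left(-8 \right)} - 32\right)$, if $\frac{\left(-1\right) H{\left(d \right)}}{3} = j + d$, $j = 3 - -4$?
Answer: $2755$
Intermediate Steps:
$j = 7$ ($j = 3 + 4 = 7$)
$H{\left(d \right)} = -21 - 3 d$ ($H{\left(d \right)} = - 3 \left(7 + d\right) = -21 - 3 d$)
$J = -95$
$J \left(H{\left(-8 \right)} - 32\right) = - 95 \left(\left(-21 - -24\right) - 32\right) = - 95 \left(\left(-21 + 24\right) - 32\right) = - 95 \left(3 - 32\right) = \left(-95\right) \left(-29\right) = 2755$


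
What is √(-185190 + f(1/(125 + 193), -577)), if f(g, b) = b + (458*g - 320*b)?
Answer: 2*I*√7113819/159 ≈ 33.549*I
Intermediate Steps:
f(g, b) = -319*b + 458*g (f(g, b) = b + (-320*b + 458*g) = -319*b + 458*g)
√(-185190 + f(1/(125 + 193), -577)) = √(-185190 + (-319*(-577) + 458/(125 + 193))) = √(-185190 + (184063 + 458/318)) = √(-185190 + (184063 + 458*(1/318))) = √(-185190 + (184063 + 229/159)) = √(-185190 + 29266246/159) = √(-178964/159) = 2*I*√7113819/159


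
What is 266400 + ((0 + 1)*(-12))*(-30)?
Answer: 266760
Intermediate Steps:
266400 + ((0 + 1)*(-12))*(-30) = 266400 + (1*(-12))*(-30) = 266400 - 12*(-30) = 266400 + 360 = 266760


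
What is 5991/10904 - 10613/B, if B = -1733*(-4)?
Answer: -18548635/18896632 ≈ -0.98158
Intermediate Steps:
B = 6932
5991/10904 - 10613/B = 5991/10904 - 10613/6932 = -18548635/18896632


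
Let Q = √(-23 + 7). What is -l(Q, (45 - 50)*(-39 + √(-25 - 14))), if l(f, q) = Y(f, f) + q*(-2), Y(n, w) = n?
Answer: 390 - 4*I - 10*I*√39 ≈ 390.0 - 66.45*I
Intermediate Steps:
Q = 4*I (Q = √(-16) = 4*I ≈ 4.0*I)
l(f, q) = f - 2*q (l(f, q) = f + q*(-2) = f - 2*q)
-l(Q, (45 - 50)*(-39 + √(-25 - 14))) = -(4*I - 2*(45 - 50)*(-39 + √(-25 - 14))) = -(4*I - (-10)*(-39 + √(-39))) = -(4*I - (-10)*(-39 + I*√39)) = -(4*I - 2*(195 - 5*I*√39)) = -(4*I + (-390 + 10*I*√39)) = -(-390 + 4*I + 10*I*√39) = 390 - 4*I - 10*I*√39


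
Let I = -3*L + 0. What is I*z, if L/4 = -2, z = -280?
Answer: -6720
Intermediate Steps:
L = -8 (L = 4*(-2) = -8)
I = 24 (I = -3*(-8) + 0 = 24 + 0 = 24)
I*z = 24*(-280) = -6720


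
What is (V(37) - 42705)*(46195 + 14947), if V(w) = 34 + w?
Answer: -2606728028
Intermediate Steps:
(V(37) - 42705)*(46195 + 14947) = ((34 + 37) - 42705)*(46195 + 14947) = (71 - 42705)*61142 = -42634*61142 = -2606728028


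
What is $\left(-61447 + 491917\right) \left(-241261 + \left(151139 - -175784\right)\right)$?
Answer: $36874921140$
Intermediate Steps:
$\left(-61447 + 491917\right) \left(-241261 + \left(151139 - -175784\right)\right) = 430470 \left(-241261 + \left(151139 + 175784\right)\right) = 430470 \left(-241261 + 326923\right) = 430470 \cdot 85662 = 36874921140$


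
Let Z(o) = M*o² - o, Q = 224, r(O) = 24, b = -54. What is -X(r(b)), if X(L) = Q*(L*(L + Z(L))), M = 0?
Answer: 0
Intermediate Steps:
Z(o) = -o (Z(o) = 0*o² - o = 0 - o = -o)
X(L) = 0 (X(L) = 224*(L*(L - L)) = 224*(L*0) = 224*0 = 0)
-X(r(b)) = -1*0 = 0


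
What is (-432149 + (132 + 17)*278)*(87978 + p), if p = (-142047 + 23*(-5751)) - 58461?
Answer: 95651141781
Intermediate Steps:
p = -332781 (p = (-142047 - 132273) - 58461 = -274320 - 58461 = -332781)
(-432149 + (132 + 17)*278)*(87978 + p) = (-432149 + (132 + 17)*278)*(87978 - 332781) = (-432149 + 149*278)*(-244803) = (-432149 + 41422)*(-244803) = -390727*(-244803) = 95651141781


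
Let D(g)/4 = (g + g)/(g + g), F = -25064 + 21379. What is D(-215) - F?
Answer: 3689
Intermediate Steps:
F = -3685
D(g) = 4 (D(g) = 4*((g + g)/(g + g)) = 4*((2*g)/((2*g))) = 4*((2*g)*(1/(2*g))) = 4*1 = 4)
D(-215) - F = 4 - 1*(-3685) = 4 + 3685 = 3689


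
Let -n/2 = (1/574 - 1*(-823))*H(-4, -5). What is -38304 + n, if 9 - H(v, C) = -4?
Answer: -17134487/287 ≈ -59702.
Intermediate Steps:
H(v, C) = 13 (H(v, C) = 9 - 1*(-4) = 9 + 4 = 13)
n = -6141239/287 (n = -2*(1/574 - 1*(-823))*13 = -2*(1/574 + 823)*13 = -472403*13/287 = -2*6141239/574 = -6141239/287 ≈ -21398.)
-38304 + n = -38304 - 6141239/287 = -17134487/287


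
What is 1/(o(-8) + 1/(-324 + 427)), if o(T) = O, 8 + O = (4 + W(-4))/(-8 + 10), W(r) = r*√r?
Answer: -63551/550433 + 42436*I/550433 ≈ -0.11546 + 0.077096*I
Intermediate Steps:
W(r) = r^(3/2)
O = -6 - 4*I (O = -8 + (4 + (-4)^(3/2))/(-8 + 10) = -8 + (4 - 8*I)/2 = -8 + (4 - 8*I)*(½) = -8 + (2 - 4*I) = -6 - 4*I ≈ -6.0 - 4.0*I)
o(T) = -6 - 4*I
1/(o(-8) + 1/(-324 + 427)) = 1/((-6 - 4*I) + 1/(-324 + 427)) = 1/((-6 - 4*I) + 1/103) = 1/(-617/103 - 4*I) = 10609*(-617/103 + 4*I)/550433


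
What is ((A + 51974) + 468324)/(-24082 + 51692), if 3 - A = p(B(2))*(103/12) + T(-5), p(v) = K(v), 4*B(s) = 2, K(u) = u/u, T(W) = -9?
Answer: 6243617/331320 ≈ 18.845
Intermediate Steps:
K(u) = 1
B(s) = ½ (B(s) = (¼)*2 = ½)
p(v) = 1
A = 41/12 (A = 3 - (1*(103/12) - 9) = 3 - (103/12 - 9) = 3 - 1*(-5/12) = 3 + 5/12 = 41/12 ≈ 3.4167)
((A + 51974) + 468324)/(-24082 + 51692) = ((41/12 + 51974) + 468324)/(-24082 + 51692) = (623729/12 + 468324)/27610 = (6243617/12)*(1/27610) = 6243617/331320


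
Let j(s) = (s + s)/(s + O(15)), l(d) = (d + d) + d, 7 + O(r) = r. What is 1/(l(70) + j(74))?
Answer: 41/8684 ≈ 0.0047213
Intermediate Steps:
O(r) = -7 + r
l(d) = 3*d (l(d) = 2*d + d = 3*d)
j(s) = 2*s/(8 + s) (j(s) = (s + s)/(s + (-7 + 15)) = (2*s)/(s + 8) = (2*s)/(8 + s) = 2*s/(8 + s))
1/(l(70) + j(74)) = 1/(3*70 + 2*74/(8 + 74)) = 1/(210 + 2*74/82) = 1/(210 + 2*74*(1/82)) = 1/(210 + 74/41) = 1/(8684/41) = 41/8684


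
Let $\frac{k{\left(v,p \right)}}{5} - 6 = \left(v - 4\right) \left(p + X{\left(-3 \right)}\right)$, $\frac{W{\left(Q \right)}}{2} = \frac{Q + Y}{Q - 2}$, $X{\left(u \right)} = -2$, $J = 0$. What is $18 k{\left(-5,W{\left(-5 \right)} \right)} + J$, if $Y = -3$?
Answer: $\frac{2160}{7} \approx 308.57$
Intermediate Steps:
$W{\left(Q \right)} = \frac{2 \left(-3 + Q\right)}{-2 + Q}$ ($W{\left(Q \right)} = 2 \frac{Q - 3}{Q - 2} = 2 \frac{-3 + Q}{-2 + Q} = \frac{2 \left(-3 + Q\right)}{-2 + Q}$)
$k{\left(v,p \right)} = 30 + 5 \left(-4 + v\right) \left(-2 + p\right)$ ($k{\left(v,p \right)} = 30 + 5 \left(v - 4\right) \left(p - 2\right) = 30 + 5 \left(-4 + v\right) \left(-2 + p\right)$)
$18 k{\left(-5,W{\left(-5 \right)} \right)} + J = 18 \left(70 - 20 \frac{2 \left(-3 - 5\right)}{-2 - 5} - -50 + 5 \frac{2 \left(-3 - 5\right)}{-2 - 5} \left(-5\right)\right) + 0 = 18 \left(70 - 20 \cdot 2 \frac{1}{-7} \left(-8\right) + 50 + 5 \cdot 2 \frac{1}{-7} \left(-8\right) \left(-5\right)\right) + 0 = 18 \left(70 - 20 \cdot 2 \left(- \frac{1}{7}\right) \left(-8\right) + 50 + 5 \cdot 2 \left(- \frac{1}{7}\right) \left(-8\right) \left(-5\right)\right) + 0 = 18 \left(70 - \frac{320}{7} + 50 + 5 \cdot \frac{16}{7} \left(-5\right)\right) + 0 = 18 \left(70 - \frac{320}{7} + 50 - \frac{400}{7}\right) + 0 = 18 \cdot \frac{120}{7} + 0 = \frac{2160}{7} + 0 = \frac{2160}{7}$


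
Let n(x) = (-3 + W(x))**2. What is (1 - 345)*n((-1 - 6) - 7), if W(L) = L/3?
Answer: -181976/9 ≈ -20220.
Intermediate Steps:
W(L) = L/3 (W(L) = L*(1/3) = L/3)
n(x) = (-3 + x/3)**2
(1 - 345)*n((-1 - 6) - 7) = (1 - 345)*((-9 + ((-1 - 6) - 7))**2/9) = -344*(-9 + (-7 - 7))**2/9 = -344*(-9 - 14)**2/9 = -344*(-23)**2/9 = -344*529/9 = -181976/9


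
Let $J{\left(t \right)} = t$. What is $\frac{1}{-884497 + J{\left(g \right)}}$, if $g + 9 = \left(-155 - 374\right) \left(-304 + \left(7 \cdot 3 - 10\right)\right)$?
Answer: $- \frac{1}{729509} \approx -1.3708 \cdot 10^{-6}$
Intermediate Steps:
$g = 154988$ ($g = -9 + \left(-155 - 374\right) \left(-304 + \left(7 \cdot 3 - 10\right)\right) = -9 - 529 \left(-304 + \left(21 - 10\right)\right) = -9 - 529 \left(-304 + 11\right) = -9 - -154997 = -9 + 154997 = 154988$)
$\frac{1}{-884497 + J{\left(g \right)}} = \frac{1}{-884497 + 154988} = \frac{1}{-729509} = - \frac{1}{729509}$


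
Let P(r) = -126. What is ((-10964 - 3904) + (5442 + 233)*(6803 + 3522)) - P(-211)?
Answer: 58579633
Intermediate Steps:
((-10964 - 3904) + (5442 + 233)*(6803 + 3522)) - P(-211) = ((-10964 - 3904) + (5442 + 233)*(6803 + 3522)) - 1*(-126) = (-14868 + 5675*10325) + 126 = (-14868 + 58594375) + 126 = 58579507 + 126 = 58579633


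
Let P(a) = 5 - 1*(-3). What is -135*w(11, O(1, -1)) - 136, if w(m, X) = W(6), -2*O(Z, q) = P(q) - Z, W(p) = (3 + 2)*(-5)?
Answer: 3239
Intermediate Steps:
P(a) = 8 (P(a) = 5 + 3 = 8)
W(p) = -25 (W(p) = 5*(-5) = -25)
O(Z, q) = -4 + Z/2 (O(Z, q) = -(8 - Z)/2 = -4 + Z/2)
w(m, X) = -25
-135*w(11, O(1, -1)) - 136 = -135*(-25) - 136 = 3375 - 136 = 3239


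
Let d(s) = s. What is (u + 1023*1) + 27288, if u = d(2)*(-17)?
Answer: 28277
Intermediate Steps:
u = -34 (u = 2*(-17) = -34)
(u + 1023*1) + 27288 = (-34 + 1023*1) + 27288 = (-34 + 1023) + 27288 = 989 + 27288 = 28277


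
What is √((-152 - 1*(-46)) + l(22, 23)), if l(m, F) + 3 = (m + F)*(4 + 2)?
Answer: √161 ≈ 12.689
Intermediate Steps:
l(m, F) = -3 + 6*F + 6*m (l(m, F) = -3 + (m + F)*(4 + 2) = -3 + (F + m)*6 = -3 + (6*F + 6*m) = -3 + 6*F + 6*m)
√((-152 - 1*(-46)) + l(22, 23)) = √((-152 - 1*(-46)) + (-3 + 6*23 + 6*22)) = √((-152 + 46) + (-3 + 138 + 132)) = √(-106 + 267) = √161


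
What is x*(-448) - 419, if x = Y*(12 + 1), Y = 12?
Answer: -70307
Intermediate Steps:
x = 156 (x = 12*(12 + 1) = 12*13 = 156)
x*(-448) - 419 = 156*(-448) - 419 = -69888 - 419 = -70307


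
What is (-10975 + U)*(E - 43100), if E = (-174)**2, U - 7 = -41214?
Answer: 669181968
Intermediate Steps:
U = -41207 (U = 7 - 41214 = -41207)
E = 30276
(-10975 + U)*(E - 43100) = (-10975 - 41207)*(30276 - 43100) = -52182*(-12824) = 669181968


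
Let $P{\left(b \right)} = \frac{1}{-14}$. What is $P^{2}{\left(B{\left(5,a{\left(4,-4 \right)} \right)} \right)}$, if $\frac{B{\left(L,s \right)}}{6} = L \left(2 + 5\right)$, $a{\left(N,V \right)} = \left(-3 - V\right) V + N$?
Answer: $\frac{1}{196} \approx 0.005102$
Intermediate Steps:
$a{\left(N,V \right)} = N + V \left(-3 - V\right)$ ($a{\left(N,V \right)} = V \left(-3 - V\right) + N = N + V \left(-3 - V\right)$)
$B{\left(L,s \right)} = 42 L$ ($B{\left(L,s \right)} = 6 L \left(2 + 5\right) = 6 L 7 = 6 \cdot 7 L = 42 L$)
$P{\left(b \right)} = - \frac{1}{14}$
$P^{2}{\left(B{\left(5,a{\left(4,-4 \right)} \right)} \right)} = \left(- \frac{1}{14}\right)^{2} = \frac{1}{196}$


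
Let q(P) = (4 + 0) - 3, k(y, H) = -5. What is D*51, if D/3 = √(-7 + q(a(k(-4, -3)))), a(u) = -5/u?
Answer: 153*I*√6 ≈ 374.77*I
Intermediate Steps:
q(P) = 1 (q(P) = 4 - 3 = 1)
D = 3*I*√6 (D = 3*√(-7 + 1) = 3*√(-6) = 3*(I*√6) = 3*I*√6 ≈ 7.3485*I)
D*51 = (3*I*√6)*51 = 153*I*√6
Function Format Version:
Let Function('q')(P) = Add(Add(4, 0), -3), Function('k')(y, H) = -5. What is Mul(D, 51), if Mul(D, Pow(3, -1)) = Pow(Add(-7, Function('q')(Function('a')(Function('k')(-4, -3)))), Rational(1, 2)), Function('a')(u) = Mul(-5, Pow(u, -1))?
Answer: Mul(153, I, Pow(6, Rational(1, 2))) ≈ Mul(374.77, I)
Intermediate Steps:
Function('q')(P) = 1 (Function('q')(P) = Add(4, -3) = 1)
D = Mul(3, I, Pow(6, Rational(1, 2))) (D = Mul(3, Pow(Add(-7, 1), Rational(1, 2))) = Mul(3, Pow(-6, Rational(1, 2))) = Mul(3, Mul(I, Pow(6, Rational(1, 2)))) = Mul(3, I, Pow(6, Rational(1, 2))) ≈ Mul(7.3485, I))
Mul(D, 51) = Mul(Mul(3, I, Pow(6, Rational(1, 2))), 51) = Mul(153, I, Pow(6, Rational(1, 2)))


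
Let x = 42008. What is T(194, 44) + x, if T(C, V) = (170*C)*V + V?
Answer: 1493172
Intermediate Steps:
T(C, V) = V + 170*C*V (T(C, V) = 170*C*V + V = V + 170*C*V)
T(194, 44) + x = 44*(1 + 170*194) + 42008 = 44*(1 + 32980) + 42008 = 44*32981 + 42008 = 1451164 + 42008 = 1493172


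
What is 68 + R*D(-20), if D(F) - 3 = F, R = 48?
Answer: -748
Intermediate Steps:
D(F) = 3 + F
68 + R*D(-20) = 68 + 48*(3 - 20) = 68 + 48*(-17) = 68 - 816 = -748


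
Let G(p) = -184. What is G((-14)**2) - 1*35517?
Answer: -35701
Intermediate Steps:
G((-14)**2) - 1*35517 = -184 - 1*35517 = -184 - 35517 = -35701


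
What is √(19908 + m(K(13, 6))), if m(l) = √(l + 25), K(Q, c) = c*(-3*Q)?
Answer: √(19908 + I*√209) ≈ 141.1 + 0.0512*I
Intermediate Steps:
K(Q, c) = -3*Q*c
m(l) = √(25 + l)
√(19908 + m(K(13, 6))) = √(19908 + √(25 - 3*13*6)) = √(19908 + √(25 - 234)) = √(19908 + √(-209)) = √(19908 + I*√209)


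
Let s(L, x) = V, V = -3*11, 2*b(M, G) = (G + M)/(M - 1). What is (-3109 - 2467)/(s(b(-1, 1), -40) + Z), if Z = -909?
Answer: 2788/471 ≈ 5.9193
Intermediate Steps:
b(M, G) = (G + M)/(2*(-1 + M)) (b(M, G) = ((G + M)/(M - 1))/2 = ((G + M)/(-1 + M))/2 = (G + M)/(2*(-1 + M)))
V = -33
s(L, x) = -33
(-3109 - 2467)/(s(b(-1, 1), -40) + Z) = (-3109 - 2467)/(-33 - 909) = -5576/(-942) = -5576*(-1/942) = 2788/471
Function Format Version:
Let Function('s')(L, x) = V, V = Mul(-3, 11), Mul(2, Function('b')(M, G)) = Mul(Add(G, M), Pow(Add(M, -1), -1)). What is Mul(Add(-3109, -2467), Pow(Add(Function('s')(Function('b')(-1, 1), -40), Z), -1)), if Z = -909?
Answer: Rational(2788, 471) ≈ 5.9193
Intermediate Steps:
Function('b')(M, G) = Mul(Rational(1, 2), Pow(Add(-1, M), -1), Add(G, M)) (Function('b')(M, G) = Mul(Rational(1, 2), Mul(Add(G, M), Pow(Add(M, -1), -1))) = Mul(Rational(1, 2), Mul(Add(G, M), Pow(Add(-1, M), -1))) = Mul(Rational(1, 2), Mul(Pow(Add(-1, M), -1), Add(G, M))) = Mul(Rational(1, 2), Pow(Add(-1, M), -1), Add(G, M)))
V = -33
Function('s')(L, x) = -33
Mul(Add(-3109, -2467), Pow(Add(Function('s')(Function('b')(-1, 1), -40), Z), -1)) = Mul(Add(-3109, -2467), Pow(Add(-33, -909), -1)) = Mul(-5576, Pow(-942, -1)) = Mul(-5576, Rational(-1, 942)) = Rational(2788, 471)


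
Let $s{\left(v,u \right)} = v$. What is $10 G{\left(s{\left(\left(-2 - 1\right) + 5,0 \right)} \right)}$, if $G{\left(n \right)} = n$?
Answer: $20$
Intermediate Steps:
$10 G{\left(s{\left(\left(-2 - 1\right) + 5,0 \right)} \right)} = 10 \left(\left(-2 - 1\right) + 5\right) = 10 \left(-3 + 5\right) = 10 \cdot 2 = 20$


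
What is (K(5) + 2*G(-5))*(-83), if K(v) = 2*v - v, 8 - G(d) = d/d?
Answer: -1577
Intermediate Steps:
G(d) = 7 (G(d) = 8 - d/d = 8 - 1*1 = 8 - 1 = 7)
K(v) = v
(K(5) + 2*G(-5))*(-83) = (5 + 2*7)*(-83) = (5 + 14)*(-83) = 19*(-83) = -1577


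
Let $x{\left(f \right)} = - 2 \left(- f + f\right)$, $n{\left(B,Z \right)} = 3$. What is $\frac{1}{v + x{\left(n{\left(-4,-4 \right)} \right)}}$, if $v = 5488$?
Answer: $\frac{1}{5488} \approx 0.00018222$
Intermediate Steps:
$x{\left(f \right)} = 0$ ($x{\left(f \right)} = \left(-2\right) 0 = 0$)
$\frac{1}{v + x{\left(n{\left(-4,-4 \right)} \right)}} = \frac{1}{5488 + 0} = \frac{1}{5488}$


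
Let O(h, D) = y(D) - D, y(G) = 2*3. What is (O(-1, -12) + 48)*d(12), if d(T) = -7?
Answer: -462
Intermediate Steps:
y(G) = 6
O(h, D) = 6 - D
(O(-1, -12) + 48)*d(12) = ((6 - 1*(-12)) + 48)*(-7) = ((6 + 12) + 48)*(-7) = (18 + 48)*(-7) = 66*(-7) = -462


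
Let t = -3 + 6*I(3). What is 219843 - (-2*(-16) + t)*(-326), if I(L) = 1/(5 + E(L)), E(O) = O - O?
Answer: 1148441/5 ≈ 2.2969e+5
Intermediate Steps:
E(O) = 0
I(L) = 1/5 (I(L) = 1/(5 + 0) = 1/5)
t = -9/5 (t = -3 + 6*(1/5) = -3 + 6/5 = -9/5 ≈ -1.8000)
219843 - (-2*(-16) + t)*(-326) = 219843 - (-2*(-16) - 9/5)*(-326) = 219843 - (32 - 9/5)*(-326) = 219843 - 151*(-326)/5 = 219843 - 1*(-49226/5) = 219843 + 49226/5 = 1148441/5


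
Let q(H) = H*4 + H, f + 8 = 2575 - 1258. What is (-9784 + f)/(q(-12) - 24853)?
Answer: 8475/24913 ≈ 0.34018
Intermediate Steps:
f = 1309 (f = -8 + (2575 - 1258) = -8 + 1317 = 1309)
q(H) = 5*H (q(H) = 4*H + H = 5*H)
(-9784 + f)/(q(-12) - 24853) = (-9784 + 1309)/(5*(-12) - 24853) = -8475/(-60 - 24853) = -8475/(-24913) = -8475*(-1/24913) = 8475/24913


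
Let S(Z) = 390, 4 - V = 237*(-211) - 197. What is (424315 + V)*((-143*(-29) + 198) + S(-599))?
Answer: 2246866405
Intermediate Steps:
V = 50208 (V = 4 - (237*(-211) - 197) = 4 - (-50007 - 197) = 4 - 1*(-50204) = 4 + 50204 = 50208)
(424315 + V)*((-143*(-29) + 198) + S(-599)) = (424315 + 50208)*((-143*(-29) + 198) + 390) = 474523*((4147 + 198) + 390) = 474523*(4345 + 390) = 474523*4735 = 2246866405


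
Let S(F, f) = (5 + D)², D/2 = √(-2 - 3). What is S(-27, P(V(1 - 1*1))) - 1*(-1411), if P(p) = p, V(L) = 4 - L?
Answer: 1416 + 20*I*√5 ≈ 1416.0 + 44.721*I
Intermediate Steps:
D = 2*I*√5 (D = 2*√(-2 - 3) = 2*√(-5) = 2*(I*√5) = 2*I*√5 ≈ 4.4721*I)
S(F, f) = (5 + 2*I*√5)²
S(-27, P(V(1 - 1*1))) - 1*(-1411) = (5 + 20*I*√5) - 1*(-1411) = (5 + 20*I*√5) + 1411 = 1416 + 20*I*√5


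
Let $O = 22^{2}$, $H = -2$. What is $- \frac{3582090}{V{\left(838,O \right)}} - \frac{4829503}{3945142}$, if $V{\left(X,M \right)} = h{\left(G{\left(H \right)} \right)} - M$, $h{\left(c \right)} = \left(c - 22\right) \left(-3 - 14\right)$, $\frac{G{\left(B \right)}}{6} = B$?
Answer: $- \frac{7066153840031}{185421674} \approx -38109.0$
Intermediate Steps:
$G{\left(B \right)} = 6 B$
$h{\left(c \right)} = 374 - 17 c$ ($h{\left(c \right)} = \left(-22 + c\right) \left(-17\right) = 374 - 17 c$)
$O = 484$
$V{\left(X,M \right)} = 578 - M$ ($V{\left(X,M \right)} = \left(374 - 17 \cdot 6 \left(-2\right)\right) - M = \left(374 - -204\right) - M = \left(374 + 204\right) - M = 578 - M$)
$- \frac{3582090}{V{\left(838,O \right)}} - \frac{4829503}{3945142} = - \frac{3582090}{578 - 484} - \frac{4829503}{3945142} = - \frac{3582090}{94} - \frac{4829503}{3945142} = \left(-3582090\right) \frac{1}{94} - \frac{4829503}{3945142} = - \frac{1791045}{47} - \frac{4829503}{3945142} = - \frac{7066153840031}{185421674}$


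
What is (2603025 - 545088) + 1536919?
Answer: 3594856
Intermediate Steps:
(2603025 - 545088) + 1536919 = 2057937 + 1536919 = 3594856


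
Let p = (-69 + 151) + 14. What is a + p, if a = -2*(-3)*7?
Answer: 138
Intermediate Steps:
a = 42 (a = 6*7 = 42)
p = 96 (p = 82 + 14 = 96)
a + p = 42 + 96 = 138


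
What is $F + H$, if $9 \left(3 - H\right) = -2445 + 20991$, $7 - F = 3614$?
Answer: $- \frac{16994}{3} \approx -5664.7$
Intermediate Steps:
$F = -3607$ ($F = 7 - 3614 = -3607$)
$H = - \frac{6173}{3}$ ($H = 3 - \frac{-2445 + 20991}{9} = 3 - \frac{6182}{3} = - \frac{6173}{3} \approx -2057.7$)
$F + H = -3607 - \frac{6173}{3} = - \frac{16994}{3}$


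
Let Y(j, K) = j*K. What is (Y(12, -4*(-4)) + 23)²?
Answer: 46225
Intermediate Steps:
Y(j, K) = K*j
(Y(12, -4*(-4)) + 23)² = (-4*(-4)*12 + 23)² = (16*12 + 23)² = (192 + 23)² = 215² = 46225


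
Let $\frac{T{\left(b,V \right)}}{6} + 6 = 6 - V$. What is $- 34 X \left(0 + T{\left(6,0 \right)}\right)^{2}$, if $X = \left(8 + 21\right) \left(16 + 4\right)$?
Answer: $0$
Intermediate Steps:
$T{\left(b,V \right)} = - 6 V$ ($T{\left(b,V \right)} = -36 + 6 \left(6 - V\right) = -36 - \left(-36 + 6 V\right) = - 6 V$)
$X = 580$ ($X = 29 \cdot 20 = 580$)
$- 34 X \left(0 + T{\left(6,0 \right)}\right)^{2} = \left(-34\right) 580 \left(0 - 0\right)^{2} = - 19720 \left(0 + 0\right)^{2} = - 19720 \cdot 0^{2} = \left(-19720\right) 0 = 0$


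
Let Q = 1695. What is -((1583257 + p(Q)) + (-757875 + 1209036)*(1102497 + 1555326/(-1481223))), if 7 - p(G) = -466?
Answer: -245589123120925365/493741 ≈ -4.9740e+11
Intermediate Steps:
p(G) = 473 (p(G) = 7 - 1*(-466) = 7 + 466 = 473)
-((1583257 + p(Q)) + (-757875 + 1209036)*(1102497 + 1555326/(-1481223))) = -((1583257 + 473) + (-757875 + 1209036)*(1102497 + 1555326/(-1481223))) = -(1583730 + 451161*(1102497 + 1555326*(-1/1481223))) = -(1583730 + 451161*(1102497 - 518442/493741)) = -(1583730 + 451161*(544347452835/493741)) = -(1583730 + 245588341168491435/493741) = -1*245589123120925365/493741 = -245589123120925365/493741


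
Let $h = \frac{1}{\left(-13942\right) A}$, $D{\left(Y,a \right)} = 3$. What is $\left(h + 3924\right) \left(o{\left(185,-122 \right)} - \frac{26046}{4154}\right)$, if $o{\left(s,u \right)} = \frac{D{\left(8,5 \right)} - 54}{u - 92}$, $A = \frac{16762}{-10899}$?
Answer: $- \frac{2458532323964666025}{103872643570312} \approx -23669.0$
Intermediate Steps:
$A = - \frac{16762}{10899}$ ($A = 16762 \left(- \frac{1}{10899}\right) = - \frac{16762}{10899} \approx -1.5379$)
$o{\left(s,u \right)} = - \frac{51}{-92 + u}$ ($o{\left(s,u \right)} = \frac{3 - 54}{u - 92} = - \frac{51}{-92 + u}$)
$h = \frac{10899}{233695804}$ ($h = \frac{1}{\left(-13942\right) \left(- \frac{16762}{10899}\right)} = \left(- \frac{1}{13942}\right) \left(- \frac{10899}{16762}\right) = \frac{10899}{233695804} \approx 4.6638 \cdot 10^{-5}$)
$\left(h + 3924\right) \left(o{\left(185,-122 \right)} - \frac{26046}{4154}\right) = \left(\frac{10899}{233695804} + 3924\right) \left(- \frac{51}{-92 - 122} - \frac{26046}{4154}\right) = \frac{917022345795 \left(- \frac{51}{-214} - \frac{13023}{2077}\right)}{233695804} = \frac{917022345795 \left(\left(-51\right) \left(- \frac{1}{214}\right) - \frac{13023}{2077}\right)}{233695804} = \frac{917022345795 \left(\frac{51}{214} - \frac{13023}{2077}\right)}{233695804} = \frac{917022345795}{233695804} \left(- \frac{2680995}{444478}\right) = - \frac{2458532323964666025}{103872643570312}$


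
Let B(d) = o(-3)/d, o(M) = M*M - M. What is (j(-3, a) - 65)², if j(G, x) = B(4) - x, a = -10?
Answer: 2704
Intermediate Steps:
o(M) = M² - M
B(d) = 12/d (B(d) = (-3*(-1 - 3))/d = (-3*(-4))/d = 12/d)
j(G, x) = 3 - x (j(G, x) = 12/4 - x = 12*(¼) - x = 3 - x)
(j(-3, a) - 65)² = ((3 - 1*(-10)) - 65)² = ((3 + 10) - 65)² = (13 - 65)² = (-52)² = 2704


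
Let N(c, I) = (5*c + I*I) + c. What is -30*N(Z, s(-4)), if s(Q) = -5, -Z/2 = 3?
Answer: 330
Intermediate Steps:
Z = -6 (Z = -2*3 = -6)
N(c, I) = I² + 6*c (N(c, I) = (5*c + I²) + c = (I² + 5*c) + c = I² + 6*c)
-30*N(Z, s(-4)) = -30*((-5)² + 6*(-6)) = -30*(25 - 36) = -30*(-11) = 330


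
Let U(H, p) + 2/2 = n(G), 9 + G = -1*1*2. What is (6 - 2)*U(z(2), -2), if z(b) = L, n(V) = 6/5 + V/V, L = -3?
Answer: 24/5 ≈ 4.8000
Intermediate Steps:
G = -11 (G = -9 - 1*1*2 = -9 - 1*2 = -9 - 2 = -11)
n(V) = 11/5 (n(V) = 6*(⅕) + 1 = 6/5 + 1 = 11/5)
z(b) = -3
U(H, p) = 6/5 (U(H, p) = -1 + 11/5 = 6/5)
(6 - 2)*U(z(2), -2) = (6 - 2)*(6/5) = 4*(6/5) = 24/5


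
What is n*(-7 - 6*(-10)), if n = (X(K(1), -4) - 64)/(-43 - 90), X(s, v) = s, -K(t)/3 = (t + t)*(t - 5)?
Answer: 2120/133 ≈ 15.940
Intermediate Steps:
K(t) = -6*t*(-5 + t) (K(t) = -3*(t + t)*(t - 5) = -3*2*t*(-5 + t) = -6*t*(-5 + t))
n = 40/133 (n = (6*1*(5 - 1*1) - 64)/(-43 - 90) = (6*1*(5 - 1) - 64)/(-133) = (6*1*4 - 64)*(-1/133) = (24 - 64)*(-1/133) = -40*(-1/133) = 40/133 ≈ 0.30075)
n*(-7 - 6*(-10)) = 40*(-7 - 6*(-10))/133 = 40*(-7 + 60)/133 = (40/133)*53 = 2120/133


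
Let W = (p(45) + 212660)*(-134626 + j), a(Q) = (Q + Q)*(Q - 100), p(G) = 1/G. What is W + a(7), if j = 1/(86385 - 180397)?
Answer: -121118538766178693/4230540 ≈ -2.8630e+10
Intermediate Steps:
j = -1/94012 (j = 1/(-94012) = -1/94012 ≈ -1.0637e-5)
a(Q) = 2*Q*(-100 + Q) (a(Q) = (2*Q)*(-100 + Q) = 2*Q*(-100 + Q))
W = -121118533258015613/4230540 (W = (1/45 + 212660)*(-134626 - 1/94012) = (1/45 + 212660)*(-12656459513/94012) = (9569701/45)*(-12656459513/94012) = -121118533258015613/4230540 ≈ -2.8630e+10)
W + a(7) = -121118533258015613/4230540 + 2*7*(-100 + 7) = -121118533258015613/4230540 + 2*7*(-93) = -121118533258015613/4230540 - 1302 = -121118538766178693/4230540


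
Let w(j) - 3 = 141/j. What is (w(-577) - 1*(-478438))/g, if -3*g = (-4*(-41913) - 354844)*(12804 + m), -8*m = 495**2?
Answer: -276060316/641726630413 ≈ -0.00043018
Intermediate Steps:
m = -245025/8 (m = -1/8*495**2 = -1/8*245025 = -245025/8 ≈ -30628.)
w(j) = 3 + 141/j
g = -1112177869 (g = -(-4*(-41913) - 354844)*(12804 - 245025/8)/3 = -(167652 - 354844)*(-142593)/(3*8) = -(-187192)*(-142593)/(3*8) = -1/3*3336533607 = -1112177869)
(w(-577) - 1*(-478438))/g = ((3 + 141/(-577)) - 1*(-478438))/(-1112177869) = ((3 + 141*(-1/577)) + 478438)*(-1/1112177869) = ((3 - 141/577) + 478438)*(-1/1112177869) = (1590/577 + 478438)*(-1/1112177869) = (276060316/577)*(-1/1112177869) = -276060316/641726630413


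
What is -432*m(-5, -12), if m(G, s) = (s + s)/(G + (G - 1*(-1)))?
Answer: -1152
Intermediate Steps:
m(G, s) = 2*s/(1 + 2*G) (m(G, s) = (2*s)/(G + (G + 1)) = (2*s)/(G + (1 + G)) = (2*s)/(1 + 2*G) = 2*s/(1 + 2*G))
-432*m(-5, -12) = -864*(-12)/(1 + 2*(-5)) = -864*(-12)/(1 - 10) = -864*(-12)/(-9) = -864*(-12)*(-1)/9 = -432*8/3 = -1152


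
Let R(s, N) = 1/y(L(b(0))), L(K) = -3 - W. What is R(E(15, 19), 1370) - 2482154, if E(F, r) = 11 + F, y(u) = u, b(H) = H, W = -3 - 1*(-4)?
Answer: -9928617/4 ≈ -2.4822e+6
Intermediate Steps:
W = 1 (W = -3 + 4 = 1)
L(K) = -4 (L(K) = -3 - 1*1 = -3 - 1 = -4)
R(s, N) = -¼ (R(s, N) = 1/(-4) = -¼)
R(E(15, 19), 1370) - 2482154 = -¼ - 2482154 = -9928617/4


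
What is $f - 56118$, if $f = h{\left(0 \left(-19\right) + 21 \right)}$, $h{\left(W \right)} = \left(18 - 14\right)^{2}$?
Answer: $-56102$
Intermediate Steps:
$h{\left(W \right)} = 16$ ($h{\left(W \right)} = 4^{2} = 16$)
$f = 16$
$f - 56118 = 16 - 56118 = -56102$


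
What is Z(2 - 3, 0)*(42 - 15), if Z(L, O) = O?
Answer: 0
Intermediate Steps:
Z(2 - 3, 0)*(42 - 15) = 0*(42 - 15) = 0*27 = 0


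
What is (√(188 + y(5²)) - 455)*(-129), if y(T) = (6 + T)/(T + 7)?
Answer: 58695 - 129*√12094/8 ≈ 56922.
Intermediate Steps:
y(T) = (6 + T)/(7 + T)
(√(188 + y(5²)) - 455)*(-129) = (√(188 + (6 + 5²)/(7 + 5²)) - 455)*(-129) = (√(188 + (6 + 25)/(7 + 25)) - 455)*(-129) = (√(188 + 31/32) - 455)*(-129) = (√(6047/32) - 455)*(-129) = (√12094/8 - 455)*(-129) = (-455 + √12094/8)*(-129) = 58695 - 129*√12094/8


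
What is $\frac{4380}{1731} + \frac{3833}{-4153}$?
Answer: $\frac{3851739}{2396281} \approx 1.6074$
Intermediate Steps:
$\frac{4380}{1731} + \frac{3833}{-4153} = 4380 \cdot \frac{1}{1731} + 3833 \left(- \frac{1}{4153}\right) = \frac{1460}{577} - \frac{3833}{4153} = \frac{3851739}{2396281}$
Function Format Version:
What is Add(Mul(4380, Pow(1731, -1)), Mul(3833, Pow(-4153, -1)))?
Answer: Rational(3851739, 2396281) ≈ 1.6074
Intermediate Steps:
Add(Mul(4380, Pow(1731, -1)), Mul(3833, Pow(-4153, -1))) = Add(Mul(4380, Rational(1, 1731)), Mul(3833, Rational(-1, 4153))) = Add(Rational(1460, 577), Rational(-3833, 4153)) = Rational(3851739, 2396281)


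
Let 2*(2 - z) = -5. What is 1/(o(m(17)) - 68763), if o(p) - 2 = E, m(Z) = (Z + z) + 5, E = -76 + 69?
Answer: -1/68768 ≈ -1.4542e-5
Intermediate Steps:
z = 9/2 (z = 2 - 1/2*(-5) = 2 + 5/2 = 9/2 ≈ 4.5000)
E = -7
m(Z) = 19/2 + Z (m(Z) = (Z + 9/2) + 5 = (9/2 + Z) + 5 = 19/2 + Z)
o(p) = -5 (o(p) = 2 - 7 = -5)
1/(o(m(17)) - 68763) = 1/(-5 - 68763) = 1/(-68768) = -1/68768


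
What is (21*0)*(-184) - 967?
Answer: -967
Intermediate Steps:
(21*0)*(-184) - 967 = 0*(-184) - 967 = 0 - 967 = -967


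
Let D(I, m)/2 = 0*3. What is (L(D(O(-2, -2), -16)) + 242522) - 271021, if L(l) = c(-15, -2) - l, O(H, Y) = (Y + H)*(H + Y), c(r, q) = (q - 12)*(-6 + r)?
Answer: -28205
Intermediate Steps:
c(r, q) = (-12 + q)*(-6 + r)
O(H, Y) = (H + Y)² (O(H, Y) = (H + Y)*(H + Y) = (H + Y)²)
D(I, m) = 0 (D(I, m) = 2*(0*3) = 2*0 = 0)
L(l) = 294 - l (L(l) = (72 - 12*(-15) - 6*(-2) - 2*(-15)) - l = (72 + 180 + 12 + 30) - l = 294 - l)
(L(D(O(-2, -2), -16)) + 242522) - 271021 = ((294 - 1*0) + 242522) - 271021 = ((294 + 0) + 242522) - 271021 = (294 + 242522) - 271021 = 242816 - 271021 = -28205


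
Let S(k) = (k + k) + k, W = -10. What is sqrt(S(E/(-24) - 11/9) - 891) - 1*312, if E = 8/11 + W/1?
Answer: -312 + 7*I*sqrt(79431)/66 ≈ -312.0 + 29.892*I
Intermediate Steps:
E = -102/11 (E = 8/11 - 10/1 = 8*(1/11) - 10*1 = 8/11 - 10 = -102/11 ≈ -9.2727)
S(k) = 3*k (S(k) = 2*k + k = 3*k)
sqrt(S(E/(-24) - 11/9) - 891) - 1*312 = sqrt(3*(-102/11/(-24) - 11/9) - 891) - 1*312 = sqrt(3*(-102/11*(-1/24) - 11*1/9) - 891) - 312 = sqrt(3*(17/44 - 11/9) - 891) - 312 = sqrt(3*(-331/396) - 891) - 312 = sqrt(-331/132 - 891) - 312 = sqrt(-117943/132) - 312 = 7*I*sqrt(79431)/66 - 312 = -312 + 7*I*sqrt(79431)/66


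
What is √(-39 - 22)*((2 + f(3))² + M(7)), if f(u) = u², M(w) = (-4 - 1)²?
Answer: 146*I*√61 ≈ 1140.3*I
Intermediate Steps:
M(w) = 25 (M(w) = (-5)² = 25)
√(-39 - 22)*((2 + f(3))² + M(7)) = √(-39 - 22)*((2 + 3²)² + 25) = √(-61)*((2 + 9)² + 25) = (I*√61)*(11² + 25) = (I*√61)*(121 + 25) = (I*√61)*146 = 146*I*√61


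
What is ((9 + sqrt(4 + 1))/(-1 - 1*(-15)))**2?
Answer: (9 + sqrt(5))**2/196 ≈ 0.64413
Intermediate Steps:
((9 + sqrt(4 + 1))/(-1 - 1*(-15)))**2 = ((9 + sqrt(5))/(-1 + 15))**2 = ((9 + sqrt(5))/14)**2 = ((9 + sqrt(5))*(1/14))**2 = (9/14 + sqrt(5)/14)**2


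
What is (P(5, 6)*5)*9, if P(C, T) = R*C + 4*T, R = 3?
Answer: 1755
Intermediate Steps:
P(C, T) = 3*C + 4*T
(P(5, 6)*5)*9 = ((3*5 + 4*6)*5)*9 = ((15 + 24)*5)*9 = (39*5)*9 = 195*9 = 1755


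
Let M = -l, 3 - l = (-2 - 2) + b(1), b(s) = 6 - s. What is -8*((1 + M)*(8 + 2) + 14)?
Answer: -32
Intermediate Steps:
l = 2 (l = 3 - ((-2 - 2) + (6 - 1*1)) = 3 - (-4 + (6 - 1)) = 3 - (-4 + 5) = 3 - 1*1 = 3 - 1 = 2)
M = -2 (M = -1*2 = -2)
-8*((1 + M)*(8 + 2) + 14) = -8*((1 - 2)*(8 + 2) + 14) = -8*(-1*10 + 14) = -8*(-10 + 14) = -8*4 = -32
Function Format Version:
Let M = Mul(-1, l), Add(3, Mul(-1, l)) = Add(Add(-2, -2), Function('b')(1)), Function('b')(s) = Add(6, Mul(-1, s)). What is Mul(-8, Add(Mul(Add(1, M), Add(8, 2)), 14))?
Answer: -32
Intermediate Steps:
l = 2 (l = Add(3, Mul(-1, Add(Add(-2, -2), Add(6, Mul(-1, 1))))) = Add(3, Mul(-1, Add(-4, Add(6, -1)))) = Add(3, Mul(-1, Add(-4, 5))) = Add(3, Mul(-1, 1)) = Add(3, -1) = 2)
M = -2 (M = Mul(-1, 2) = -2)
Mul(-8, Add(Mul(Add(1, M), Add(8, 2)), 14)) = Mul(-8, Add(Mul(Add(1, -2), Add(8, 2)), 14)) = Mul(-8, Add(Mul(-1, 10), 14)) = Mul(-8, Add(-10, 14)) = Mul(-8, 4) = -32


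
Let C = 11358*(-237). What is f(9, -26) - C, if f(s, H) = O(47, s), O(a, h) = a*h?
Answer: 2692269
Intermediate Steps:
f(s, H) = 47*s
C = -2691846
f(9, -26) - C = 47*9 - 1*(-2691846) = 423 + 2691846 = 2692269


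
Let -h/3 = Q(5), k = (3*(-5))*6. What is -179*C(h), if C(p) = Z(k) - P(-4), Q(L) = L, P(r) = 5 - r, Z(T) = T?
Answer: 17721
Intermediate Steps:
k = -90 (k = -15*6 = -90)
h = -15 (h = -3*5 = -15)
C(p) = -99 (C(p) = -90 - (5 - 1*(-4)) = -90 - (5 + 4) = -90 - 1*9 = -90 - 9 = -99)
-179*C(h) = -179*(-99) = 17721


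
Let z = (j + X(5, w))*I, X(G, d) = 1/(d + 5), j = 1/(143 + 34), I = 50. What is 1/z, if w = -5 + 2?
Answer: 177/4475 ≈ 0.039553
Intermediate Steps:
j = 1/177 ≈ 0.0056497
w = -3
X(G, d) = 1/(5 + d)
z = 4475/177 (z = (1/177 + 1/(5 - 3))*50 = (1/177 + 1/2)*50 = (1/177 + ½)*50 = (179/354)*50 = 4475/177 ≈ 25.282)
1/z = 1/(4475/177) = 177/4475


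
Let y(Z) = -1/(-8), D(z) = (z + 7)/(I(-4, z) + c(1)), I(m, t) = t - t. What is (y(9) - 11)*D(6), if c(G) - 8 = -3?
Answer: -1131/40 ≈ -28.275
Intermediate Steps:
I(m, t) = 0
c(G) = 5 (c(G) = 8 - 3 = 5)
D(z) = 7/5 + z/5 (D(z) = (z + 7)/(0 + 5) = (7 + z)/5 = (7 + z)*(1/5) = 7/5 + z/5)
y(Z) = 1/8 (y(Z) = -1*(-1/8) = 1/8)
(y(9) - 11)*D(6) = (1/8 - 11)*(7/5 + (1/5)*6) = -87*(7/5 + 6/5)/8 = -87/8*13/5 = -1131/40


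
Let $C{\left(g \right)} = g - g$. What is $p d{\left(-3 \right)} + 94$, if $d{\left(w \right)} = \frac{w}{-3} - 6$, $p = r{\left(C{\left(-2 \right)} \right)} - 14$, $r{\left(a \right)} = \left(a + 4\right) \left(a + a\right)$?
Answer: $164$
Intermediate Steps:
$C{\left(g \right)} = 0$
$r{\left(a \right)} = 2 a \left(4 + a\right)$ ($r{\left(a \right)} = \left(4 + a\right) 2 a = 2 a \left(4 + a\right)$)
$p = -14$ ($p = 2 \cdot 0 \left(4 + 0\right) - 14 = 2 \cdot 0 \cdot 4 - 14 = 0 - 14 = -14$)
$d{\left(w \right)} = -6 - \frac{w}{3}$ ($d{\left(w \right)} = - \frac{w}{3} - 6 = -6 - \frac{w}{3}$)
$p d{\left(-3 \right)} + 94 = - 14 \left(-6 - -1\right) + 94 = - 14 \left(-6 + 1\right) + 94 = \left(-14\right) \left(-5\right) + 94 = 70 + 94 = 164$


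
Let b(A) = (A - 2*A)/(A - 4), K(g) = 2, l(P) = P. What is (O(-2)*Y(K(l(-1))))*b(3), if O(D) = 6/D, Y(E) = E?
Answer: -18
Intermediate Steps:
b(A) = -A/(-4 + A) (b(A) = (-A)/(-4 + A) = -A/(-4 + A))
(O(-2)*Y(K(l(-1))))*b(3) = ((6/(-2))*2)*(-1*3/(-4 + 3)) = ((6*(-1/2))*2)*(-1*3/(-1)) = (-3*2)*(-1*3*(-1)) = -6*3 = -18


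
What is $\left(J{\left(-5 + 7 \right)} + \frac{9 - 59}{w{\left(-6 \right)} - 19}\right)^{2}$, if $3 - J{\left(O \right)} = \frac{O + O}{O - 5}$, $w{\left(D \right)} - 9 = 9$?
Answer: $\frac{26569}{9} \approx 2952.1$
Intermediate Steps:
$w{\left(D \right)} = 18$ ($w{\left(D \right)} = 9 + 9 = 18$)
$J{\left(O \right)} = 3 - \frac{2 O}{-5 + O}$ ($J{\left(O \right)} = 3 - \frac{O + O}{O - 5} = 3 - \frac{2 O}{-5 + O}$)
$\left(J{\left(-5 + 7 \right)} + \frac{9 - 59}{w{\left(-6 \right)} - 19}\right)^{2} = \left(\frac{-15 + \left(-5 + 7\right)}{-5 + \left(-5 + 7\right)} + \frac{9 - 59}{18 - 19}\right)^{2} = \left(\frac{-15 + 2}{-5 + 2} - \frac{50}{-1}\right)^{2} = \left(\frac{1}{-3} \left(-13\right) - -50\right)^{2} = \left(\left(- \frac{1}{3}\right) \left(-13\right) + 50\right)^{2} = \left(\frac{13}{3} + 50\right)^{2} = \left(\frac{163}{3}\right)^{2} = \frac{26569}{9}$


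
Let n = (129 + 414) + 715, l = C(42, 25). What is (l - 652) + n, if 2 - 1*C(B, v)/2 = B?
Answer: 526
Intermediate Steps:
C(B, v) = 4 - 2*B
l = -80 (l = 4 - 2*42 = 4 - 84 = -80)
n = 1258 (n = 543 + 715 = 1258)
(l - 652) + n = (-80 - 652) + 1258 = -732 + 1258 = 526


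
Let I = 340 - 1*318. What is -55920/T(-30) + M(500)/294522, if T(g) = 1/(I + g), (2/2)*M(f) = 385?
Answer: 131757362305/294522 ≈ 4.4736e+5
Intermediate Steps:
M(f) = 385
I = 22 (I = 340 - 318 = 22)
T(g) = 1/(22 + g)
-55920/T(-30) + M(500)/294522 = -55920/(1/(22 - 30)) + 385/294522 = -55920/(1/(-8)) + 385*(1/294522) = -55920/(-⅛) + 385/294522 = -55920*(-8) + 385/294522 = 447360 + 385/294522 = 131757362305/294522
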